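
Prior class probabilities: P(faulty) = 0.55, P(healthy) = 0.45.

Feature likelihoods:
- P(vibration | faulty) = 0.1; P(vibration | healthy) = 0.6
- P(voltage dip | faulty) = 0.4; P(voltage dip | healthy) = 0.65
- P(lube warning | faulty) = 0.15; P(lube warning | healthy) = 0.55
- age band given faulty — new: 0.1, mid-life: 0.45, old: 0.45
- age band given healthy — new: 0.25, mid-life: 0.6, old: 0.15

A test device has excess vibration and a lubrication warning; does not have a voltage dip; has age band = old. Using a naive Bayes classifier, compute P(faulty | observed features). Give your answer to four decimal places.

0.2222

faulty: 0.55 × 0.1 × (1−0.4) × 0.15 × 0.45 = 0.0022275
healthy: 0.45 × 0.6 × (1−0.65) × 0.55 × 0.15 = 0.00779625
P(faulty | x) = 0.0022275 / 0.01002375 ≈ 0.2222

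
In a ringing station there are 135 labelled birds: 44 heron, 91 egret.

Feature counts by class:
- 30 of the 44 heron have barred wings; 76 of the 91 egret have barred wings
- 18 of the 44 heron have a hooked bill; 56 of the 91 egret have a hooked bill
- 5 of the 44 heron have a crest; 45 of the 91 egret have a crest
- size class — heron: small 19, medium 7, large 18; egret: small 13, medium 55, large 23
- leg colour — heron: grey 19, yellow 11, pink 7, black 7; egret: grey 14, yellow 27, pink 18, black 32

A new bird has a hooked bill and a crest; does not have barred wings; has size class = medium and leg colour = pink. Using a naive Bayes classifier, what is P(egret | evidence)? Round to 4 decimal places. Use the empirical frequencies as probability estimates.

0.9707

heron: (44/135) × (14/44) × (18/44) × (5/44) × (7/44) × (7/44) ≈ 0.000122018
egret: (91/135) × (15/91) × (56/91) × (45/91) × (55/91) × (18/91) ≈ 0.00404229
P(egret | x) = 0.00404229 / 0.004164308 ≈ 0.9707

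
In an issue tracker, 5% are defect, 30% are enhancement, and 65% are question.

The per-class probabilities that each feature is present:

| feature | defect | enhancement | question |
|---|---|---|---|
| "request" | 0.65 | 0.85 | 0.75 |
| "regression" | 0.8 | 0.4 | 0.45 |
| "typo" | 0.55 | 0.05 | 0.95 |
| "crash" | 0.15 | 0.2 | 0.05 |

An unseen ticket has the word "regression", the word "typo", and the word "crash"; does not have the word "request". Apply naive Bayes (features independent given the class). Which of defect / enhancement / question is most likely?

question

defect: 0.05 × (1−0.65) × 0.8 × 0.55 × 0.15 = 0.001155
enhancement: 0.3 × (1−0.85) × 0.4 × 0.05 × 0.2 = 0.00018
question: 0.65 × (1−0.75) × 0.45 × 0.95 × 0.05 = 0.0034734375
Highest score → question.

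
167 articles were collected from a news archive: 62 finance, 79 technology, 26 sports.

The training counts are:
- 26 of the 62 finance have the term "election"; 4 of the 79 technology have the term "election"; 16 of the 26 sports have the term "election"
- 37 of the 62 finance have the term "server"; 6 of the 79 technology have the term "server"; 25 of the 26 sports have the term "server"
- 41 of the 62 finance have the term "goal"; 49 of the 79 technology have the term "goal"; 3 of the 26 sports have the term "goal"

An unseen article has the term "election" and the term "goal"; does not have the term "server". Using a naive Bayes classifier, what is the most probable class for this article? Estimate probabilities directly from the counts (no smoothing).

finance: (62/167) × (26/62) × (25/62) × (41/62) ≈ 0.0415143
technology: (79/167) × (4/79) × (73/79) × (49/79) ≈ 0.013728
sports: (26/167) × (16/26) × (1/26) × (3/26) ≈ 0.000425185
Highest score → finance.

finance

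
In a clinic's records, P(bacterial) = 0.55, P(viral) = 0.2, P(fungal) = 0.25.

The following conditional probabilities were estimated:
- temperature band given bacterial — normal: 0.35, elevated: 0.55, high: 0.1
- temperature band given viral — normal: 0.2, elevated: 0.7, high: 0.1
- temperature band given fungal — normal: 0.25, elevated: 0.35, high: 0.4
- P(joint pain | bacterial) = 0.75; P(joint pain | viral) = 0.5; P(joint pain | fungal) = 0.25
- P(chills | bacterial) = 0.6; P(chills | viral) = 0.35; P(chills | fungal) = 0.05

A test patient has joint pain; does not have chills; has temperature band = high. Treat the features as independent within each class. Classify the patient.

bacterial: 0.55 × 0.1 × 0.75 × (1−0.6) = 0.0165
viral: 0.2 × 0.1 × 0.5 × (1−0.35) = 0.0065
fungal: 0.25 × 0.4 × 0.25 × (1−0.05) = 0.02375
Highest score → fungal.

fungal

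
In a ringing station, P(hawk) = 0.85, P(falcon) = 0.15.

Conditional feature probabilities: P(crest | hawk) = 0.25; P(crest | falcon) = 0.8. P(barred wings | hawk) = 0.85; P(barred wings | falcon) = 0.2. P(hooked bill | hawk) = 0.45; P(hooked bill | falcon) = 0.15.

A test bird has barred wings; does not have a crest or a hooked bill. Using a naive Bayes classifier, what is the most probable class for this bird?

hawk: 0.85 × (1−0.25) × 0.85 × (1−0.45) = 0.29803125
falcon: 0.15 × (1−0.8) × 0.2 × (1−0.15) = 0.0051
Highest score → hawk.

hawk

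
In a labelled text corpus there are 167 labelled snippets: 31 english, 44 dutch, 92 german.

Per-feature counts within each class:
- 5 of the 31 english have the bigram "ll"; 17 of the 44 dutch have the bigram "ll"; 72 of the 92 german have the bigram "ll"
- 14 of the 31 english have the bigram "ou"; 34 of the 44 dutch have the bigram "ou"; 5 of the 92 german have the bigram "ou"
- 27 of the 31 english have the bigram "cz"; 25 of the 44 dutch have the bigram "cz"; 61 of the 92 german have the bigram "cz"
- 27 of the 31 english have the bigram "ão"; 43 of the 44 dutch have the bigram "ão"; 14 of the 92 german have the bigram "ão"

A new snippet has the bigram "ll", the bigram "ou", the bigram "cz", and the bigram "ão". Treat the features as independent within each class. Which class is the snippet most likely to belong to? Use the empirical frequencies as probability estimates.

dutch

english: (31/167) × (5/31) × (14/31) × (27/31) × (27/31) ≈ 0.0102571
dutch: (44/167) × (17/44) × (34/44) × (25/44) × (43/44) ≈ 0.0436779
german: (92/167) × (72/92) × (5/92) × (61/92) × (14/92) ≈ 0.00236418
Highest score → dutch.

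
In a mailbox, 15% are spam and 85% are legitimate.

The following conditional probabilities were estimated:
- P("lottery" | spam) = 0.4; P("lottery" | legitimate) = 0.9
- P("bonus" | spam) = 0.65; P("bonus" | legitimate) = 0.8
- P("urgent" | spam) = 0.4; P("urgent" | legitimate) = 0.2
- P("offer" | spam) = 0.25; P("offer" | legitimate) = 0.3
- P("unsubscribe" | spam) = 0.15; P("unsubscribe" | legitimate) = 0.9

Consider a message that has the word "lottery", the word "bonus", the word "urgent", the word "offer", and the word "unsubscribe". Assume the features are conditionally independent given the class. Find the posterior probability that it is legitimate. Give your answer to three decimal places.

0.983

spam: 0.15 × 0.4 × 0.65 × 0.4 × 0.25 × 0.15 = 0.000585
legitimate: 0.85 × 0.9 × 0.8 × 0.2 × 0.3 × 0.9 = 0.033048
P(legitimate | x) = 0.033048 / 0.033633 ≈ 0.983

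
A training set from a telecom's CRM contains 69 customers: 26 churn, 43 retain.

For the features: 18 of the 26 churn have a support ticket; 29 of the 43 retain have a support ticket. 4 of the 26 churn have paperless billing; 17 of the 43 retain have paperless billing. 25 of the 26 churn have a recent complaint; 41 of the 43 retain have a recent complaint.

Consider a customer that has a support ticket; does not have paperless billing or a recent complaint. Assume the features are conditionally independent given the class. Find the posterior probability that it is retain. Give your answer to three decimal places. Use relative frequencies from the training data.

churn: (26/69) × (18/26) × (22/26) × (1/26) ≈ 0.00848984
retain: (43/69) × (29/43) × (26/43) × (2/43) ≈ 0.0118199
P(retain | x) = 0.0118199 / 0.02030974 ≈ 0.582

0.582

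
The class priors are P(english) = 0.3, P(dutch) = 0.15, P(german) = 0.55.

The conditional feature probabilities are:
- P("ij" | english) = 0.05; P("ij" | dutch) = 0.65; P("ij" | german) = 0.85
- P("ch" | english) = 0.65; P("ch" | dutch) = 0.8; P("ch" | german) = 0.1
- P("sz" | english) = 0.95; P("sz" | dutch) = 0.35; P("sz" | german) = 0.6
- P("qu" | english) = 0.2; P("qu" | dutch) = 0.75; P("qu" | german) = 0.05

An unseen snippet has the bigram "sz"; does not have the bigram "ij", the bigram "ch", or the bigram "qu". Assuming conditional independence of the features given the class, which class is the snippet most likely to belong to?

english

english: 0.3 × (1−0.05) × (1−0.65) × 0.95 × (1−0.2) = 0.07581
dutch: 0.15 × (1−0.65) × (1−0.8) × 0.35 × (1−0.75) = 0.00091875
german: 0.55 × (1−0.85) × (1−0.1) × 0.6 × (1−0.05) = 0.0423225
Highest score → english.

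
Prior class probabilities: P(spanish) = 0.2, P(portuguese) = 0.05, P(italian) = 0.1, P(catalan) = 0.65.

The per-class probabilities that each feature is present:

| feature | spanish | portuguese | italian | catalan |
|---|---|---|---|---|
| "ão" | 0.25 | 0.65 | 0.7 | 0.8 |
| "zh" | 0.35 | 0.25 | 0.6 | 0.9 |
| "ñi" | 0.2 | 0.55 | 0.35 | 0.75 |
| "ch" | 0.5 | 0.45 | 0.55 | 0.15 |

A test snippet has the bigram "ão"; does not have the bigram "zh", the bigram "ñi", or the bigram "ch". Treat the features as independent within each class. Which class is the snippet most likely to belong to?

spanish

spanish: 0.2 × 0.25 × (1−0.35) × (1−0.2) × (1−0.5) = 0.013
portuguese: 0.05 × 0.65 × (1−0.25) × (1−0.55) × (1−0.45) = 0.0060328125
italian: 0.1 × 0.7 × (1−0.6) × (1−0.35) × (1−0.55) = 0.00819
catalan: 0.65 × 0.8 × (1−0.9) × (1−0.75) × (1−0.15) = 0.01105
Highest score → spanish.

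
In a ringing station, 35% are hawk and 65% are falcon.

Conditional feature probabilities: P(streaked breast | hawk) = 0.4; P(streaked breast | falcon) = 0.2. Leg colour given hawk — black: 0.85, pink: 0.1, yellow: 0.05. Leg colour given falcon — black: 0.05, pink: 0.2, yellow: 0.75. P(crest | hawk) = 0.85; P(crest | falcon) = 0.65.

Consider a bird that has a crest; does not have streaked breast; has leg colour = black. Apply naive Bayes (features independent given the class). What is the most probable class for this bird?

hawk

hawk: 0.35 × (1−0.4) × 0.85 × 0.85 = 0.151725
falcon: 0.65 × (1−0.2) × 0.05 × 0.65 = 0.0169
Highest score → hawk.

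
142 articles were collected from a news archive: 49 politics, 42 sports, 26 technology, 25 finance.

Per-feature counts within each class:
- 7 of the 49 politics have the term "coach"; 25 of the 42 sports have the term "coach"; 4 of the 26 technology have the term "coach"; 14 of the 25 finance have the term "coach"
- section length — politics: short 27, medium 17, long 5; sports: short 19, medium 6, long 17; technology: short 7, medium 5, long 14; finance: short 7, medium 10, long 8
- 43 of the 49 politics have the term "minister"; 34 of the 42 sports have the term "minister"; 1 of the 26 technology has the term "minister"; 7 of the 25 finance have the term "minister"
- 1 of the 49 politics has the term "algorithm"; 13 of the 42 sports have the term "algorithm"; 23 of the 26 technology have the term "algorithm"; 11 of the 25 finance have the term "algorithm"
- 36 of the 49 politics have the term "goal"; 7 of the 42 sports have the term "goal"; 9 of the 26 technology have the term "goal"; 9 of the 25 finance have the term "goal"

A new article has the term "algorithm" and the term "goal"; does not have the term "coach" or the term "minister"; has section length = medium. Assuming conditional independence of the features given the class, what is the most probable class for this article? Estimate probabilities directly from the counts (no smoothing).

technology

politics: (49/142) × (42/49) × (17/49) × (6/49) × (1/49) × (36/49) ≈ 0.000188399
sports: (42/142) × (17/42) × (6/42) × (8/42) × (13/42) × (7/42) ≈ 0.000168053
technology: (26/142) × (22/26) × (5/26) × (25/26) × (23/26) × (9/26) ≈ 0.00877246
finance: (25/142) × (11/25) × (10/25) × (18/25) × (11/25) × (9/25) ≈ 0.00353388
Highest score → technology.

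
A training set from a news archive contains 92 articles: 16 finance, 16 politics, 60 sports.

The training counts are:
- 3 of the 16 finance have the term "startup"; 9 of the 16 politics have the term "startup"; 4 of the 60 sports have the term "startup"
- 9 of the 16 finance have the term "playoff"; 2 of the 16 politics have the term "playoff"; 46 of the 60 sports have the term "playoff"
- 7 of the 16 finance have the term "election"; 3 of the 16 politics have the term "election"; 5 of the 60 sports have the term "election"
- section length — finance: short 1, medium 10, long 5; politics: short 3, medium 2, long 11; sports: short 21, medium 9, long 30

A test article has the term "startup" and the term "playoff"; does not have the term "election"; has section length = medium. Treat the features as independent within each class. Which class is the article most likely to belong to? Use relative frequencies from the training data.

finance: (16/92) × (3/16) × (9/16) × (9/16) × (10/16) ≈ 0.0064485
politics: (16/92) × (9/16) × (2/16) × (13/16) × (2/16) ≈ 0.00124193
sports: (60/92) × (4/60) × (46/60) × (55/60) × (9/60) ≈ 0.00458333
Highest score → finance.

finance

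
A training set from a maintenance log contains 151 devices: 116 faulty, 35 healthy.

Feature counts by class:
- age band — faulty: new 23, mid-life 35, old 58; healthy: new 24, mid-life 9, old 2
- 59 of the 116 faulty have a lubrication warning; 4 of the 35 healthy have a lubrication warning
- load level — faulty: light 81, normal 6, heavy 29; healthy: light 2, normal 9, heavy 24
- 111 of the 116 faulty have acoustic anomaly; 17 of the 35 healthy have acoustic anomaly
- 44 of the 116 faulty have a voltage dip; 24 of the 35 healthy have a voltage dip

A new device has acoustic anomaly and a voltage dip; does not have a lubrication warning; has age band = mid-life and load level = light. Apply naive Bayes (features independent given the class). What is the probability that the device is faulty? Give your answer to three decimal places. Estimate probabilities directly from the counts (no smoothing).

0.966

faulty: (116/151) × (35/116) × (57/116) × (81/116) × (111/116) × (44/116) ≈ 0.0288665
healthy: (35/151) × (9/35) × (31/35) × (2/35) × (17/35) × (24/35) ≈ 0.00100472
P(faulty | x) = 0.0288665 / 0.02987122 ≈ 0.966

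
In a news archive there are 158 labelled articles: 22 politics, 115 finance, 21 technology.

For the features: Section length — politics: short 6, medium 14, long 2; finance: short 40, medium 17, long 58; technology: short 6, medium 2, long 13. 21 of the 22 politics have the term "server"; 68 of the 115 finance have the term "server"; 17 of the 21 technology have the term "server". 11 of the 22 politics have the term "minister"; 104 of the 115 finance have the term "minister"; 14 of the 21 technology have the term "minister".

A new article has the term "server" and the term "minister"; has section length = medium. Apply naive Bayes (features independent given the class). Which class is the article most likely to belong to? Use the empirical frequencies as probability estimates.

finance

politics: (22/158) × (14/22) × (21/22) × (11/22) ≈ 0.04229
finance: (115/158) × (17/115) × (68/115) × (104/115) ≈ 0.0575358
technology: (21/158) × (2/21) × (17/21) × (14/21) ≈ 0.00683142
Highest score → finance.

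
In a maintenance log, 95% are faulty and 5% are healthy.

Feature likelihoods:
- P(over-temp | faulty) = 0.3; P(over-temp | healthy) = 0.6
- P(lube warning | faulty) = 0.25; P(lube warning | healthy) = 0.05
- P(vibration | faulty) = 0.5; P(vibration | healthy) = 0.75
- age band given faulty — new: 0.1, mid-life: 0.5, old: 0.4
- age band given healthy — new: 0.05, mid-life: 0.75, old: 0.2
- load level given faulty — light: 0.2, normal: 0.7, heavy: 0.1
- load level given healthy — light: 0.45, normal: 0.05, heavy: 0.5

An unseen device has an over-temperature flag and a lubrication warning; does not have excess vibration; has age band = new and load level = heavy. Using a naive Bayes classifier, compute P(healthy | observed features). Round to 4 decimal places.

0.0256

faulty: 0.95 × 0.3 × 0.25 × (1−0.5) × 0.1 × 0.1 = 0.00035625
healthy: 0.05 × 0.6 × 0.05 × (1−0.75) × 0.05 × 0.5 = 0.000009375
P(healthy | x) = 0.000009375 / 0.000365625 ≈ 0.0256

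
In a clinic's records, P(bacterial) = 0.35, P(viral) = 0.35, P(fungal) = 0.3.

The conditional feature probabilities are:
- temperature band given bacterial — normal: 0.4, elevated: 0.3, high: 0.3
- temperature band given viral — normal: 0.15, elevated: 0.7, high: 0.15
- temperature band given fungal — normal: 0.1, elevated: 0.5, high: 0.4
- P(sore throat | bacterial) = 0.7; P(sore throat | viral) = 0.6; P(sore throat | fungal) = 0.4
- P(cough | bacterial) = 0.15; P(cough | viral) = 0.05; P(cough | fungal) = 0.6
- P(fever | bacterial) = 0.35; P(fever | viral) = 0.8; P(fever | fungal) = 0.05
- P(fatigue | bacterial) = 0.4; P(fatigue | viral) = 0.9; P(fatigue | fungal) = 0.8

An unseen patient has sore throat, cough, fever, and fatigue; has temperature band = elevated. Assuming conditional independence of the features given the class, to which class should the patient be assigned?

bacterial: 0.35 × 0.3 × 0.7 × 0.15 × 0.35 × 0.4 = 0.0015435
viral: 0.35 × 0.7 × 0.6 × 0.05 × 0.8 × 0.9 = 0.005292
fungal: 0.3 × 0.5 × 0.4 × 0.6 × 0.05 × 0.8 = 0.00144
Highest score → viral.

viral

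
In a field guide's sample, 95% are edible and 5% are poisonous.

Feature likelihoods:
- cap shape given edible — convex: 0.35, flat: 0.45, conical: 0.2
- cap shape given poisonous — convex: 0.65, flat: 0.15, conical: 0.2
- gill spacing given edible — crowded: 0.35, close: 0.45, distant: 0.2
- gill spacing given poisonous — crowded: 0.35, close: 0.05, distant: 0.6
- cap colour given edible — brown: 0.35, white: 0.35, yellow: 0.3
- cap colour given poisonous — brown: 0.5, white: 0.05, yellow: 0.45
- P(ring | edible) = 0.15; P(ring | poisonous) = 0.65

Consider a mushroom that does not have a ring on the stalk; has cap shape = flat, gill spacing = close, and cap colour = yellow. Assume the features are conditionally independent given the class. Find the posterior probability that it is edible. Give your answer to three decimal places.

0.999

edible: 0.95 × 0.45 × 0.45 × 0.3 × (1−0.15) = 0.049055625
poisonous: 0.05 × 0.15 × 0.05 × 0.45 × (1−0.65) = 0.0000590625
P(edible | x) = 0.049055625 / 0.0491146875 ≈ 0.999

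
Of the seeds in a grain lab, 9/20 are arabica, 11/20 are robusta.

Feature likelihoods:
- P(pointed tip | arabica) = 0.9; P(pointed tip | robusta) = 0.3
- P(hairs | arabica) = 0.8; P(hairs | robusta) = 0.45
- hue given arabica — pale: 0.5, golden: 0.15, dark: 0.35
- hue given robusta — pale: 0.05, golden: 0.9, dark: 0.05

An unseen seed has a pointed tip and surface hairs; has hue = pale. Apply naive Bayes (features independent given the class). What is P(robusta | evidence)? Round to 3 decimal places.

0.022

arabica: 0.45 × 0.9 × 0.8 × 0.5 = 0.162
robusta: 0.55 × 0.3 × 0.45 × 0.05 = 0.0037125
P(robusta | x) = 0.0037125 / 0.1657125 ≈ 0.022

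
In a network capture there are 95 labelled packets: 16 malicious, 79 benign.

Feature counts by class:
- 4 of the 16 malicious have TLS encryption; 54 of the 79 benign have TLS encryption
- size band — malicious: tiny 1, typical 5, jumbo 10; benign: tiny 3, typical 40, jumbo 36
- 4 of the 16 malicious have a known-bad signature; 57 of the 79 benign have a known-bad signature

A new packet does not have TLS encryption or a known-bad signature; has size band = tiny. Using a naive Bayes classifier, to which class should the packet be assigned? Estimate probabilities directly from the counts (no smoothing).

malicious

malicious: (16/95) × (12/16) × (1/16) × (12/16) ≈ 0.00592105
benign: (79/95) × (25/79) × (3/79) × (22/79) ≈ 0.00278295
Highest score → malicious.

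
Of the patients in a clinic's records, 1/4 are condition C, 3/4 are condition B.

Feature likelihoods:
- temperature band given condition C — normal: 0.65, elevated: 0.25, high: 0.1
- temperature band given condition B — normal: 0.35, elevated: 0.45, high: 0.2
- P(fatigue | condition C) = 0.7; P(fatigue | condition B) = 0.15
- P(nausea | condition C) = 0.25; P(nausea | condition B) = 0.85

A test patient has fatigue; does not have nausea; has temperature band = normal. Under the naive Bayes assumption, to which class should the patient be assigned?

condition C: 0.25 × 0.65 × 0.7 × (1−0.25) = 0.0853125
condition B: 0.75 × 0.35 × 0.15 × (1−0.85) = 0.00590625
Highest score → condition C.

condition C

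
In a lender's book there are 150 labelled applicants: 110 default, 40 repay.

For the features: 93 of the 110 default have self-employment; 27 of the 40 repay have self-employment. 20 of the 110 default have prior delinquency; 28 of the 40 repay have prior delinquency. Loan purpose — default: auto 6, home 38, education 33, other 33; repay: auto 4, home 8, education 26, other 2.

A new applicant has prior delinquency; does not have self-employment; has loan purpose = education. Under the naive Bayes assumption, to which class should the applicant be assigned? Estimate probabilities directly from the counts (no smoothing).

repay

default: (110/150) × (17/110) × (20/110) × (33/110) ≈ 0.00618182
repay: (40/150) × (13/40) × (28/40) × (26/40) ≈ 0.0394333
Highest score → repay.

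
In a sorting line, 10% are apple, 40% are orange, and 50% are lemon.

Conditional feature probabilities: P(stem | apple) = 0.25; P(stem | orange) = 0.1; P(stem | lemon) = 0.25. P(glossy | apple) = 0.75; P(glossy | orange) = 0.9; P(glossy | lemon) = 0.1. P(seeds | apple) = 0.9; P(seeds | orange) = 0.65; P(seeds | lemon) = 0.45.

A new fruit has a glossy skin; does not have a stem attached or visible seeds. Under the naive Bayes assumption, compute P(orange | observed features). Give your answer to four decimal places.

apple: 0.1 × (1−0.25) × 0.75 × (1−0.9) = 0.005625
orange: 0.4 × (1−0.1) × 0.9 × (1−0.65) = 0.1134
lemon: 0.5 × (1−0.25) × 0.1 × (1−0.45) = 0.020625
P(orange | x) = 0.1134 / 0.13965 ≈ 0.8120

0.8120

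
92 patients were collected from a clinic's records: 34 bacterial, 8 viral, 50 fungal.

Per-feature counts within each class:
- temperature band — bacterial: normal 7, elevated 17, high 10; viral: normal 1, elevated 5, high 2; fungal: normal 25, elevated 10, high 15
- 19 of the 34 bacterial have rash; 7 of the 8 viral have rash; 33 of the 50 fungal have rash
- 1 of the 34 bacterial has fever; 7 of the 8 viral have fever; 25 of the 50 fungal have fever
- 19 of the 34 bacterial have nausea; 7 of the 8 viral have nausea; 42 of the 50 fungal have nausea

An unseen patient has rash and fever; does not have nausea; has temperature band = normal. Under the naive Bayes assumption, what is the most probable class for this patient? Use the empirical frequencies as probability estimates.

bacterial: (34/92) × (7/34) × (19/34) × (1/34) × (15/34) ≈ 0.000551719
viral: (8/92) × (1/8) × (7/8) × (7/8) × (1/8) ≈ 0.00104025
fungal: (50/92) × (25/50) × (33/50) × (25/50) × (8/50) ≈ 0.0143478
Highest score → fungal.

fungal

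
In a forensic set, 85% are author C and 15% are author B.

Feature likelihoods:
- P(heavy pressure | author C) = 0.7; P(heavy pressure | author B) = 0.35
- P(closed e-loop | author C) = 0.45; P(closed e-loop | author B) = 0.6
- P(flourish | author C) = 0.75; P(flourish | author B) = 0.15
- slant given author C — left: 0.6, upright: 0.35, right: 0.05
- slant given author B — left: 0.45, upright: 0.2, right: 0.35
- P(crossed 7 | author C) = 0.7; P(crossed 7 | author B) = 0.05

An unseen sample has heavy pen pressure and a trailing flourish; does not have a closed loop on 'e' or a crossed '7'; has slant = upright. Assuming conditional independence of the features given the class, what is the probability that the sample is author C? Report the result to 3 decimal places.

0.977

author C: 0.85 × 0.7 × (1−0.45) × 0.75 × 0.35 × (1−0.7) = 0.0257709375
author B: 0.15 × 0.35 × (1−0.6) × 0.15 × 0.2 × (1−0.05) = 0.0005985
P(author C | x) = 0.0257709375 / 0.0263694375 ≈ 0.977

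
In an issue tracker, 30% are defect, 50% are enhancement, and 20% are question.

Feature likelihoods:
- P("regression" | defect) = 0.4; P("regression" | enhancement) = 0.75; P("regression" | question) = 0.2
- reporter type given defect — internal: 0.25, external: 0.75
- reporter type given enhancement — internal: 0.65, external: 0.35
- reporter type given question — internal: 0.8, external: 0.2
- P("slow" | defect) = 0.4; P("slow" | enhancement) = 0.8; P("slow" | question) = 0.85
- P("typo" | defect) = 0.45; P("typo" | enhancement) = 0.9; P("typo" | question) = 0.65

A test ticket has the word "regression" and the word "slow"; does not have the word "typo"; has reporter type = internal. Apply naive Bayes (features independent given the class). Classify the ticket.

enhancement

defect: 0.3 × 0.4 × 0.25 × 0.4 × (1−0.45) = 0.0066
enhancement: 0.5 × 0.75 × 0.65 × 0.8 × (1−0.9) = 0.0195
question: 0.2 × 0.2 × 0.8 × 0.85 × (1−0.65) = 0.00952
Highest score → enhancement.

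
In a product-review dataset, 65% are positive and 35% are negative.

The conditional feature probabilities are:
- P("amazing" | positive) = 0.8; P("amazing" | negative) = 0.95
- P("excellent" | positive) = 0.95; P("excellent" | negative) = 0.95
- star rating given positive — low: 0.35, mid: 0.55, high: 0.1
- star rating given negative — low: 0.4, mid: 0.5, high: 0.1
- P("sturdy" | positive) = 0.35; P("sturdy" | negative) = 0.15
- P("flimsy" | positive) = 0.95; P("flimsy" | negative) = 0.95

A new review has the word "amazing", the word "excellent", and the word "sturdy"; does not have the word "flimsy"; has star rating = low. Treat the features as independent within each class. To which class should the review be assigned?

positive: 0.65 × 0.8 × 0.95 × 0.35 × 0.35 × (1−0.95) = 0.00302575
negative: 0.35 × 0.95 × 0.95 × 0.4 × 0.15 × (1−0.95) = 0.000947625
Highest score → positive.

positive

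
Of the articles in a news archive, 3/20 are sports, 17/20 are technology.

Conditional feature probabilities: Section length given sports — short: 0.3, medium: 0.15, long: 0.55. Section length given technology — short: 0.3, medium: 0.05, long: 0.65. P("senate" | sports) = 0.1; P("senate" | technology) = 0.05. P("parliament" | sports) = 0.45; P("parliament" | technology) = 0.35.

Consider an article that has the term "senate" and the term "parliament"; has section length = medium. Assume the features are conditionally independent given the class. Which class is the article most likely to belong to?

sports

sports: 0.15 × 0.15 × 0.1 × 0.45 = 0.0010125
technology: 0.85 × 0.05 × 0.05 × 0.35 = 0.00074375
Highest score → sports.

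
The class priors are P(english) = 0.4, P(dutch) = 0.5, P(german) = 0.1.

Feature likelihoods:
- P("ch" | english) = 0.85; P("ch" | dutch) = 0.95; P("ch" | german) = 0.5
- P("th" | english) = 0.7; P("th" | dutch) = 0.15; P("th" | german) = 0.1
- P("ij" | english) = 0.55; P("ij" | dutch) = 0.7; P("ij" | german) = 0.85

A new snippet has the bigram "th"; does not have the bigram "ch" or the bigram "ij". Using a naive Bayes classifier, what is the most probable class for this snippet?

english

english: 0.4 × (1−0.85) × 0.7 × (1−0.55) = 0.0189
dutch: 0.5 × (1−0.95) × 0.15 × (1−0.7) = 0.001125
german: 0.1 × (1−0.5) × 0.1 × (1−0.85) = 0.00075
Highest score → english.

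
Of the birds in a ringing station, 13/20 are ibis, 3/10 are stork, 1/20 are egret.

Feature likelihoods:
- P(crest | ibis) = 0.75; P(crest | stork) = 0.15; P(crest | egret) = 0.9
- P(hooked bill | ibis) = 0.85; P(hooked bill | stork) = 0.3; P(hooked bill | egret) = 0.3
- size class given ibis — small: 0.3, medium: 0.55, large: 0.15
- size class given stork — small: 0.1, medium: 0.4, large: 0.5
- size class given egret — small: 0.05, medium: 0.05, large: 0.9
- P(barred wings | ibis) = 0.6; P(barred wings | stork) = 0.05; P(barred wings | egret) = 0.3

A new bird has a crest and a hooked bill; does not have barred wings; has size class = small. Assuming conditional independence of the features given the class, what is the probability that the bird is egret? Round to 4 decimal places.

ibis: 0.65 × 0.75 × 0.85 × 0.3 × (1−0.6) = 0.049725
stork: 0.3 × 0.15 × 0.3 × 0.1 × (1−0.05) = 0.0012825
egret: 0.05 × 0.9 × 0.3 × 0.05 × (1−0.3) = 0.0004725
P(egret | x) = 0.0004725 / 0.05148 ≈ 0.0092

0.0092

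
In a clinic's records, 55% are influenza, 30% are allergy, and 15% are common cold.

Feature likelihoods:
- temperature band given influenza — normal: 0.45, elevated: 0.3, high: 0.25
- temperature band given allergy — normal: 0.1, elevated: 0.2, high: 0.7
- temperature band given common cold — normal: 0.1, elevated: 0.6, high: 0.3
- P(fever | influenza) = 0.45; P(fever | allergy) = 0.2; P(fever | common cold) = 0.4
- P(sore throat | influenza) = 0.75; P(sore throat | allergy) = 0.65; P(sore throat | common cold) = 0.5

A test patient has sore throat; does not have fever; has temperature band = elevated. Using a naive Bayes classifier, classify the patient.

influenza: 0.55 × 0.3 × (1−0.45) × 0.75 = 0.0680625
allergy: 0.3 × 0.2 × (1−0.2) × 0.65 = 0.0312
common cold: 0.15 × 0.6 × (1−0.4) × 0.5 = 0.027
Highest score → influenza.

influenza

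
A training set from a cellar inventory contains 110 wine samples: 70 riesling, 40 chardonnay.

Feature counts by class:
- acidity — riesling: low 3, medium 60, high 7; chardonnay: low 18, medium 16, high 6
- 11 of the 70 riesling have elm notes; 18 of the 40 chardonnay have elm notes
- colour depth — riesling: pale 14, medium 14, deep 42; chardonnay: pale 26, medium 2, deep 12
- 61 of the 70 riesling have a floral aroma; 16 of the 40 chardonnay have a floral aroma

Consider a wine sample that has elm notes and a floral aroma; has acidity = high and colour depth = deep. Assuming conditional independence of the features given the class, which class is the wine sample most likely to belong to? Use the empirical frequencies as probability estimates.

riesling: (70/110) × (7/70) × (11/70) × (42/70) × (61/70) ≈ 0.00522857
chardonnay: (40/110) × (6/40) × (18/40) × (12/40) × (16/40) ≈ 0.00294545
Highest score → riesling.

riesling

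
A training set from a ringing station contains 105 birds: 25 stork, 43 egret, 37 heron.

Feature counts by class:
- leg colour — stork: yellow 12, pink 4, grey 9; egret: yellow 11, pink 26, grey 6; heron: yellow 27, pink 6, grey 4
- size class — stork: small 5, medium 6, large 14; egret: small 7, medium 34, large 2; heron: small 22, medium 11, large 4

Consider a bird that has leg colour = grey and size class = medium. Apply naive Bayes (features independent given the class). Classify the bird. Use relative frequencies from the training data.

egret

stork: (25/105) × (9/25) × (6/25) ≈ 0.0205714
egret: (43/105) × (6/43) × (34/43) ≈ 0.0451827
heron: (37/105) × (4/37) × (11/37) ≈ 0.0113256
Highest score → egret.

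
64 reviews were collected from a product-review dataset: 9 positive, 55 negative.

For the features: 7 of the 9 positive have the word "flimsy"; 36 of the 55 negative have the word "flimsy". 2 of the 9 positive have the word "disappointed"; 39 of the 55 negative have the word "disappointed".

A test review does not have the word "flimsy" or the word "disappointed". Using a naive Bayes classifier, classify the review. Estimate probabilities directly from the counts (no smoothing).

negative

positive: (9/64) × (2/9) × (7/9) ≈ 0.0243056
negative: (55/64) × (19/55) × (16/55) ≈ 0.0863636
Highest score → negative.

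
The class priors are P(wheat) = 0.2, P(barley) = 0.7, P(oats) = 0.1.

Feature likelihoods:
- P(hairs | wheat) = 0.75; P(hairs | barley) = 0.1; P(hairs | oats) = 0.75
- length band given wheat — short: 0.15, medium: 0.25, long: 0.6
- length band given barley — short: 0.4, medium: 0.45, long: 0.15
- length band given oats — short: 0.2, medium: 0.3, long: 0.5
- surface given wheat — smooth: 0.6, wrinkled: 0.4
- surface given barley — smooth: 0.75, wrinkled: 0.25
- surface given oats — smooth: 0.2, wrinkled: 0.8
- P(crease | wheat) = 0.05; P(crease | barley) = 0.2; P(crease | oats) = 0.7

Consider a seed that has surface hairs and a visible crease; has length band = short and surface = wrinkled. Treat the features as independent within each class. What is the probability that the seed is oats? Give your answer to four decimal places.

wheat: 0.2 × 0.75 × 0.15 × 0.4 × 0.05 = 0.00045
barley: 0.7 × 0.1 × 0.4 × 0.25 × 0.2 = 0.0014
oats: 0.1 × 0.75 × 0.2 × 0.8 × 0.7 = 0.0084
P(oats | x) = 0.0084 / 0.01025 ≈ 0.8195

0.8195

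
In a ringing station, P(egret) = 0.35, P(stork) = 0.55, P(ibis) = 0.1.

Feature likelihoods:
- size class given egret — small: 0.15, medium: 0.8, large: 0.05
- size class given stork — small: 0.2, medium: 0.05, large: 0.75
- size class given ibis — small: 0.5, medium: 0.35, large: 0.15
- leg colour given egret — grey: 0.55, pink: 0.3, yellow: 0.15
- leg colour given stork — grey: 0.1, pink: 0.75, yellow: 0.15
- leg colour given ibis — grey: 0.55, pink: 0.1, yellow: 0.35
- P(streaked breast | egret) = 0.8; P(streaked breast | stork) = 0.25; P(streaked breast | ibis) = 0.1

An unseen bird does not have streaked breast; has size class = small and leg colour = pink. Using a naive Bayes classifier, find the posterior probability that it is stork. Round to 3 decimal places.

0.890

egret: 0.35 × 0.15 × 0.3 × (1−0.8) = 0.00315
stork: 0.55 × 0.2 × 0.75 × (1−0.25) = 0.061875
ibis: 0.1 × 0.5 × 0.1 × (1−0.1) = 0.0045
P(stork | x) = 0.061875 / 0.069525 ≈ 0.890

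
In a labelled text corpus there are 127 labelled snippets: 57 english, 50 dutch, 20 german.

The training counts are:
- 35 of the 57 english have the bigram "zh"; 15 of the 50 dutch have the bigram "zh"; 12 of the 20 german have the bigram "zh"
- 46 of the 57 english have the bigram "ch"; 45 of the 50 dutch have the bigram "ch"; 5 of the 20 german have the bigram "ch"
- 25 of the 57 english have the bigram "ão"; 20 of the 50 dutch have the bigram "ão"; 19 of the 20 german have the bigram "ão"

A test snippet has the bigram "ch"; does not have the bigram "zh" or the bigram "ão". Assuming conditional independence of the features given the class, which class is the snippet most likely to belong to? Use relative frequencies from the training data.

english: (57/127) × (22/57) × (46/57) × (32/57) ≈ 0.0784833
dutch: (50/127) × (35/50) × (45/50) × (30/50) ≈ 0.148819
german: (20/127) × (8/20) × (5/20) × (1/20) ≈ 0.000787402
Highest score → dutch.

dutch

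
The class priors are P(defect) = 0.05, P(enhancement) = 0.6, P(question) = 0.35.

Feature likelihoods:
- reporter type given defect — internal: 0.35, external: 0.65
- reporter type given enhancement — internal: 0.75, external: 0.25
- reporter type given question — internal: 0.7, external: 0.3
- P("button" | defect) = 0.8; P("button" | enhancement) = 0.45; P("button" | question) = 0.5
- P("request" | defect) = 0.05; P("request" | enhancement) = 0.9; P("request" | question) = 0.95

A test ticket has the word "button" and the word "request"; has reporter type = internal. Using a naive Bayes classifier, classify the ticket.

defect: 0.05 × 0.35 × 0.8 × 0.05 = 0.0007
enhancement: 0.6 × 0.75 × 0.45 × 0.9 = 0.18225
question: 0.35 × 0.7 × 0.5 × 0.95 = 0.116375
Highest score → enhancement.

enhancement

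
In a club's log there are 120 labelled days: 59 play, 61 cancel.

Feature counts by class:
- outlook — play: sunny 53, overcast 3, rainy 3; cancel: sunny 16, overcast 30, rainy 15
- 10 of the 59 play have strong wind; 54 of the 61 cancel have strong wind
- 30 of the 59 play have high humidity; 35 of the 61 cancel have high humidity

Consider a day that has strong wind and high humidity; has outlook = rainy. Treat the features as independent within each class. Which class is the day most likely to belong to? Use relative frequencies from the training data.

play: (59/120) × (3/59) × (10/59) × (30/59) ≈ 0.00215455
cancel: (61/120) × (15/61) × (54/61) × (35/61) ≈ 0.063491
Highest score → cancel.

cancel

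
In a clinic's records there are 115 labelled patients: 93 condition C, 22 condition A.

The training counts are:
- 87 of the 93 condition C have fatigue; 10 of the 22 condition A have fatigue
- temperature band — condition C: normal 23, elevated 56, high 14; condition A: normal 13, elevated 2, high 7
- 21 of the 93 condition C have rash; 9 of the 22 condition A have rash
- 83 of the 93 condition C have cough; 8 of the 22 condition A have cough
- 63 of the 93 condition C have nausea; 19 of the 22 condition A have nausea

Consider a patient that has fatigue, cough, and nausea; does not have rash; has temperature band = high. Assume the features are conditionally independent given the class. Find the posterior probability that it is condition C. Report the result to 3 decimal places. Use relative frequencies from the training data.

0.912

condition C: (93/115) × (87/93) × (14/93) × (72/93) × (83/93) × (63/93) ≈ 0.0533051
condition A: (22/115) × (10/22) × (7/22) × (13/22) × (8/22) × (19/22) ≈ 0.00513448
P(condition C | x) = 0.0533051 / 0.05843958 ≈ 0.912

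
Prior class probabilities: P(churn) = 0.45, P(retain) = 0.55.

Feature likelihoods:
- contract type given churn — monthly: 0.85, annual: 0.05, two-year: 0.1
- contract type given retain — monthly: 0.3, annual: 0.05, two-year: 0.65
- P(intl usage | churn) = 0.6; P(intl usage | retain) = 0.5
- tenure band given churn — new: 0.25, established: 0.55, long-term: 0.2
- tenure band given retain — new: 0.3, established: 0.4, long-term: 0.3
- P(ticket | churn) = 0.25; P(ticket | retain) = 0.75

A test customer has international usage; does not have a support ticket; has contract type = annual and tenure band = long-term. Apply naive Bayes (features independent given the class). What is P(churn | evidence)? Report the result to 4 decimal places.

0.6626

churn: 0.45 × 0.05 × 0.6 × 0.2 × (1−0.25) = 0.002025
retain: 0.55 × 0.05 × 0.5 × 0.3 × (1−0.75) = 0.00103125
P(churn | x) = 0.002025 / 0.00305625 ≈ 0.6626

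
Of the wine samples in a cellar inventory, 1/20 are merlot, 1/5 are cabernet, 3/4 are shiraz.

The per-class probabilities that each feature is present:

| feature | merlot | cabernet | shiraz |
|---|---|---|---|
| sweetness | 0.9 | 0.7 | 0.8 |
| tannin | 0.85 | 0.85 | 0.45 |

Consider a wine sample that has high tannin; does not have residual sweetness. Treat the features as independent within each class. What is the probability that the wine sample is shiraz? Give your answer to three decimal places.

merlot: 0.05 × (1−0.9) × 0.85 = 0.00425
cabernet: 0.2 × (1−0.7) × 0.85 = 0.051
shiraz: 0.75 × (1−0.8) × 0.45 = 0.0675
P(shiraz | x) = 0.0675 / 0.12275 ≈ 0.550

0.550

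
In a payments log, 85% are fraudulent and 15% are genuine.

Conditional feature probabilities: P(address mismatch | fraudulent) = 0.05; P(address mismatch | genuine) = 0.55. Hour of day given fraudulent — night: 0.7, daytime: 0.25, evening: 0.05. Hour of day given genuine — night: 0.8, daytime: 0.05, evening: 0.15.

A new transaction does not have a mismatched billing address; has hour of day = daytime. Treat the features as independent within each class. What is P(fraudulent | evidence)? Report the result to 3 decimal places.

0.984

fraudulent: 0.85 × (1−0.05) × 0.25 = 0.201875
genuine: 0.15 × (1−0.55) × 0.05 = 0.003375
P(fraudulent | x) = 0.201875 / 0.20525 ≈ 0.984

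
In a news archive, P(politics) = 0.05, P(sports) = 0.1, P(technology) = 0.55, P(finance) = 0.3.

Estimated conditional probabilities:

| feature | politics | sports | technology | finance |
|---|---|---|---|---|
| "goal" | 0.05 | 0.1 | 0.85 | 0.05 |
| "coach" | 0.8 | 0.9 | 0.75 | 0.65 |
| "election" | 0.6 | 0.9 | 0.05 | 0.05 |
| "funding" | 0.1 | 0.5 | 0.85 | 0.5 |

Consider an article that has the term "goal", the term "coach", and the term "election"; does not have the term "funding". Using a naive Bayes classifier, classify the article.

politics: 0.05 × 0.05 × 0.8 × 0.6 × (1−0.1) = 0.00108
sports: 0.1 × 0.1 × 0.9 × 0.9 × (1−0.5) = 0.00405
technology: 0.55 × 0.85 × 0.75 × 0.05 × (1−0.85) = 0.0026296875
finance: 0.3 × 0.05 × 0.65 × 0.05 × (1−0.5) = 0.00024375
Highest score → sports.

sports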